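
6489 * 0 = 0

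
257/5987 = 257/5987 = 0.04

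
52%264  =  52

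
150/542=75/271 = 0.28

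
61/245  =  61/245 = 0.25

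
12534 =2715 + 9819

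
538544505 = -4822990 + 543367495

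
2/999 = 2/999 = 0.00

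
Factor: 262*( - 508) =  -  2^3 *127^1*131^1 = - 133096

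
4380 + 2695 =7075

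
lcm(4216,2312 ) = 71672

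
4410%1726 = 958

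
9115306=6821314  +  2293992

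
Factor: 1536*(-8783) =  - 2^9 * 3^1 * 8783^1 = - 13490688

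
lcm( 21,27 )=189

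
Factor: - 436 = -2^2*109^1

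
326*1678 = 547028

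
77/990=7/90 = 0.08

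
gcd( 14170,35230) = 130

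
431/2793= 431/2793=0.15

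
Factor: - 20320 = -2^5 * 5^1*127^1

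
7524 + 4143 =11667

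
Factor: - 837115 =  - 5^1*167423^1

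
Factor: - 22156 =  - 2^2*29^1*191^1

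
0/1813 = 0 = 0.00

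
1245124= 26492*47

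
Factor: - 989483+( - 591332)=  -  5^1 * 61^1*71^1*73^1  =  - 1580815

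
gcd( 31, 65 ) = 1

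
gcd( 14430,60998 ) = 2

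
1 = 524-523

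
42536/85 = 500+36/85 = 500.42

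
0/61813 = 0 = 0.00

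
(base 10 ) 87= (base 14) 63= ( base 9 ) 106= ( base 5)322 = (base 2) 1010111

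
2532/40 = 63+3/10 = 63.30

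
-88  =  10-98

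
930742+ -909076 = 21666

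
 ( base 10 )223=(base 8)337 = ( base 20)B3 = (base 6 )1011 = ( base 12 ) 167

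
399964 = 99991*4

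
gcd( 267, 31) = 1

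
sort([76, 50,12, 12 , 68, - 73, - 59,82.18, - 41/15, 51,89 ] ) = [ - 73, - 59, -41/15,12, 12, 50,51, 68, 76, 82.18, 89]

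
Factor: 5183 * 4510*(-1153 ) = -26951755490 = -2^1*5^1 * 11^1*41^1*71^1*73^1*1153^1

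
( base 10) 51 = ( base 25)21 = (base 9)56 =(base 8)63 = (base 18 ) 2F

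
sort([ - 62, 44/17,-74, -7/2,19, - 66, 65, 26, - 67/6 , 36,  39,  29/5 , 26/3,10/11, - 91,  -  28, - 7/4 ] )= [-91,-74, - 66, - 62,- 28, - 67/6, - 7/2 , - 7/4 , 10/11, 44/17 , 29/5, 26/3,19 , 26, 36,39,65 ] 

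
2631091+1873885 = 4504976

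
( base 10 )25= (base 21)14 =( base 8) 31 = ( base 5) 100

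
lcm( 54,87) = 1566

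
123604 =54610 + 68994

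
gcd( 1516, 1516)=1516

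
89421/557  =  89421/557 = 160.54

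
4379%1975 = 429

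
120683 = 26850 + 93833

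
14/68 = 7/34 = 0.21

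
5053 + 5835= 10888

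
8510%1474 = 1140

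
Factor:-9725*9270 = - 2^1*3^2*5^3*103^1*389^1=- 90150750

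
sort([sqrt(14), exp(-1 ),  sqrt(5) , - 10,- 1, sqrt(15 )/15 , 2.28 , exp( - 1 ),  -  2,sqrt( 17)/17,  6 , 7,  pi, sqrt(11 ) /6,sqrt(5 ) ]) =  [ - 10  , - 2,  -  1,sqrt (17) /17, sqrt(15 ) /15,  exp(-1 ) , exp( - 1), sqrt (11)/6, sqrt(5 ), sqrt (5), 2.28 , pi, sqrt( 14),  6,7 ] 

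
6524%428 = 104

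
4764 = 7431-2667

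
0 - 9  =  -9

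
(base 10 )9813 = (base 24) H0L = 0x2655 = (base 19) 1839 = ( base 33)90c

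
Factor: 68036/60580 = 73/65= 5^( - 1 )*13^( - 1) * 73^1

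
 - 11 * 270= - 2970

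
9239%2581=1496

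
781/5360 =781/5360 = 0.15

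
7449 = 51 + 7398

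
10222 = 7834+2388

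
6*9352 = 56112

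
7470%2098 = 1176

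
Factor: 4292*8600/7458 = 18455600/3729= 2^4*3^( - 1) * 5^2* 11^( - 1 ) * 29^1*37^1*43^1 * 113^ (-1 )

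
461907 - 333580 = 128327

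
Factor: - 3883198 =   -  2^1 *11^1*176509^1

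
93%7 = 2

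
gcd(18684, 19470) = 6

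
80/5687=80/5687= 0.01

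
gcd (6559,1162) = 7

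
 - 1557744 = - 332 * 4692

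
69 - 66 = 3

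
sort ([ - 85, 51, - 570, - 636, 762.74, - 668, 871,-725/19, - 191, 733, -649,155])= [ - 668, - 649, - 636, - 570, - 191 , - 85, - 725/19,51,155 , 733, 762.74,871]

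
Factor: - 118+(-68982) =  - 69100 = - 2^2*5^2*691^1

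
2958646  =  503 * 5882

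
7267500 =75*96900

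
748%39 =7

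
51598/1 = 51598 =51598.00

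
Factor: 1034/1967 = 2^1*7^( - 1) *11^1*47^1*281^(-1 ) 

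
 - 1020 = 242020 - 243040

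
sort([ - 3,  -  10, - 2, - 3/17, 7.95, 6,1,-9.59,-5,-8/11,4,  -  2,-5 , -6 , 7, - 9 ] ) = [ - 10, - 9.59, - 9, - 6 , - 5,-5, -3,-2, - 2, - 8/11, - 3/17,1, 4,6,7,7.95 ]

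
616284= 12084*51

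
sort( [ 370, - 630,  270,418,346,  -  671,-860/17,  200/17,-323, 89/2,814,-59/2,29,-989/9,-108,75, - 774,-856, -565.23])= [ - 856, - 774, - 671, - 630, - 565.23, - 323,  -  989/9,  -  108, - 860/17, - 59/2,200/17,29 , 89/2,75,270,346, 370,418,814]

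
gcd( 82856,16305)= 1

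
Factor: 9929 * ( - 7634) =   -  2^1*11^1*347^1*9929^1 = - 75797986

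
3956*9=35604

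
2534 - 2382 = 152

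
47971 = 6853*7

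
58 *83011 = 4814638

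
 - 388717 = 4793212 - 5181929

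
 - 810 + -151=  - 961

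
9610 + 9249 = 18859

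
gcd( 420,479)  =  1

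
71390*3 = 214170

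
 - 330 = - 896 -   -  566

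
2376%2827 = 2376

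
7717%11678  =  7717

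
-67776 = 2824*( - 24 ) 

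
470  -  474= - 4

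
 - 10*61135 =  - 611350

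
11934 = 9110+2824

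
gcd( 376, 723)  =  1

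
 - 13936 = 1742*(- 8)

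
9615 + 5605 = 15220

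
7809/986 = 7 + 907/986 = 7.92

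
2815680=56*50280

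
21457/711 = 21457/711  =  30.18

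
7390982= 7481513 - 90531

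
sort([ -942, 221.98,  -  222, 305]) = [-942,  -  222, 221.98,305 ]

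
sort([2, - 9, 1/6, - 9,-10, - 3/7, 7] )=[ - 10, - 9,-9,  -  3/7, 1/6, 2,7]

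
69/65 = 69/65 = 1.06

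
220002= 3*73334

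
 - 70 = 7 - 77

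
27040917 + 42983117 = 70024034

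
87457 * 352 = 30784864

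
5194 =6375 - 1181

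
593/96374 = 593/96374 = 0.01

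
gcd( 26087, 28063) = 19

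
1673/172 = 9+125/172  =  9.73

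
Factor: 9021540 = 2^2*3^1*5^1 * 11^1*13669^1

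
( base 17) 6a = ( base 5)422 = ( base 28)40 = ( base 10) 112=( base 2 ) 1110000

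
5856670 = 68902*85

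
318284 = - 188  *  (  -  1693 )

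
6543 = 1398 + 5145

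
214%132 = 82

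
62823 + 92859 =155682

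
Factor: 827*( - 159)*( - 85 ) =11176905 = 3^1*5^1*17^1*53^1*827^1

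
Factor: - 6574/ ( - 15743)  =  38/91  =  2^1*7^( - 1 )*13^( - 1)*19^1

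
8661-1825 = 6836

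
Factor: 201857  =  97^1*2081^1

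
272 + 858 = 1130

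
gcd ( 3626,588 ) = 98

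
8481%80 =1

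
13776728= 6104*2257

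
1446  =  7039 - 5593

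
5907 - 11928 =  - 6021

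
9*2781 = 25029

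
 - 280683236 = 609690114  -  890373350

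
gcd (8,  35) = 1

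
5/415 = 1/83 = 0.01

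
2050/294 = 1025/147 = 6.97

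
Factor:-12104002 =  - 2^1*887^1*6823^1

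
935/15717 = 935/15717=0.06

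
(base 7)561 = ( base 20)E8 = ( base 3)101200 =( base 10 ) 288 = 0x120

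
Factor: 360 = 2^3*3^2 * 5^1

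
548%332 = 216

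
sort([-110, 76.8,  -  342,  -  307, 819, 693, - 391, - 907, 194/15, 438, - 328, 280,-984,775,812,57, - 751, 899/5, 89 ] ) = [ - 984, - 907, - 751,  -  391, - 342, - 328, - 307,  -  110, 194/15, 57, 76.8,89,899/5,280,438, 693,775, 812, 819]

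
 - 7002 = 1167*( -6)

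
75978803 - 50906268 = 25072535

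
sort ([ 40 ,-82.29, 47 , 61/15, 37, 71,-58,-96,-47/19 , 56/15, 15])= [-96, - 82.29, - 58,-47/19,56/15, 61/15,15, 37,40,47, 71] 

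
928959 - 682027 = 246932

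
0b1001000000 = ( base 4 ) 21000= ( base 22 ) 144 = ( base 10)576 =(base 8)1100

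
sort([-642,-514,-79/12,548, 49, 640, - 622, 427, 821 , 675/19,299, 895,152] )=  [-642, - 622,  -  514, - 79/12, 675/19,49 , 152, 299, 427,  548,640 , 821,895 ] 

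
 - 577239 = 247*( - 2337)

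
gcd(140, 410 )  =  10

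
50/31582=25/15791 = 0.00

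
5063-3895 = 1168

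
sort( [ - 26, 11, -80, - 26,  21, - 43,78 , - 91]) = [ - 91, - 80, - 43, - 26, - 26,11, 21, 78 ]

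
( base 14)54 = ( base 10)74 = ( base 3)2202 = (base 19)3h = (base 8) 112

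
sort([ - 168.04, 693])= [ - 168.04, 693 ] 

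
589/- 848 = -589/848 =- 0.69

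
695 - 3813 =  - 3118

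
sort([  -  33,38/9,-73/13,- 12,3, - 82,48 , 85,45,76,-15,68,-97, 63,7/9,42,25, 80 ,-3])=[ - 97,-82, - 33, - 15,-12, - 73/13,-3,7/9 , 3,38/9,25, 42,45, 48,63,68,76,80,85 ] 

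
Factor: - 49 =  - 7^2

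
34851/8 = 4356 + 3/8 = 4356.38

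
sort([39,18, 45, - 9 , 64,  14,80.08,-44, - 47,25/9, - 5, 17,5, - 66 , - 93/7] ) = [- 66, - 47 , - 44 , - 93/7, - 9,-5, 25/9 , 5 , 14,  17 , 18, 39 , 45, 64 , 80.08 ] 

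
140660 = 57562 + 83098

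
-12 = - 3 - 9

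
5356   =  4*1339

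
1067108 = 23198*46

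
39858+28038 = 67896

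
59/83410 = 59/83410=0.00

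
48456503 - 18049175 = 30407328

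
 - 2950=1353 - 4303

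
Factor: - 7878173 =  - 421^1*18713^1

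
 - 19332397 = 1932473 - 21264870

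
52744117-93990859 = -41246742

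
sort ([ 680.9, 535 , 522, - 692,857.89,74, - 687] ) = [ - 692, - 687,74,522,535,680.9,857.89]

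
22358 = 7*3194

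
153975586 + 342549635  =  496525221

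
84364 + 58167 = 142531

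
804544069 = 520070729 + 284473340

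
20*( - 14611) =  - 292220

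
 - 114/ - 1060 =57/530=0.11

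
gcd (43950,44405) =5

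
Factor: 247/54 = 2^( - 1) * 3^( -3) * 13^1*19^1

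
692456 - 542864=149592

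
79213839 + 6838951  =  86052790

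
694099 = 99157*7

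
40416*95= 3839520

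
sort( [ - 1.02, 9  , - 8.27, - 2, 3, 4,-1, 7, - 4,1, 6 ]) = [ - 8.27, - 4, - 2 ,-1.02, - 1, 1, 3,4, 6, 7 , 9 ]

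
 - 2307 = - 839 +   -  1468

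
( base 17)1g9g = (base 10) 9706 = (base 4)2113222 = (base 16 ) 25EA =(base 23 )i80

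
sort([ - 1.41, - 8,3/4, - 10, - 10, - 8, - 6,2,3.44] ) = [ - 10 , - 10, - 8, - 8, - 6, - 1.41 , 3/4, 2,3.44 ]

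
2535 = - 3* ( - 845 )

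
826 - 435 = 391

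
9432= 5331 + 4101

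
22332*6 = 133992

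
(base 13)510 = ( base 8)1532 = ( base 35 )OI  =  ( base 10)858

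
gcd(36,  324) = 36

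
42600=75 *568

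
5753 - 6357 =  - 604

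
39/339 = 13/113= 0.12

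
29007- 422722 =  - 393715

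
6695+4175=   10870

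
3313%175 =163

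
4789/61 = 4789/61 = 78.51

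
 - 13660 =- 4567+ - 9093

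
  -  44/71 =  - 44/71 = - 0.62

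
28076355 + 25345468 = 53421823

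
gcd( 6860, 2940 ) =980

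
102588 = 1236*83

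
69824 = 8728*8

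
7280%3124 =1032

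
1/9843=1/9843 =0.00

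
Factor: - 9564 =  -  2^2*3^1*797^1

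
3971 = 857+3114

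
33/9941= 33/9941 =0.00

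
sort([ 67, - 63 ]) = [ - 63, 67 ]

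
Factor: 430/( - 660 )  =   - 43/66  =  - 2^(-1) * 3^( - 1 )*11^ ( - 1)*43^1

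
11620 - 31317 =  - 19697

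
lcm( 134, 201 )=402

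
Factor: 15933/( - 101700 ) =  - 2^( - 2 )*3^( - 1 ) * 5^(- 2 )*47^1 = - 47/300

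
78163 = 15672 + 62491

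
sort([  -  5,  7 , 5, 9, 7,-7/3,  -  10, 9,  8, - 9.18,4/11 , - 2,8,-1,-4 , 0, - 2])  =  [ - 10, -9.18 , - 5, -4, - 7/3, - 2,  -  2,-1, 0, 4/11, 5,7,7, 8, 8,9, 9 ]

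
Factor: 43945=5^1*11^1 * 17^1*47^1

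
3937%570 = 517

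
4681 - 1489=3192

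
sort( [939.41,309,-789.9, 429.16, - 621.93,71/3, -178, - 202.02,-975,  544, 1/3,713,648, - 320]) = [ - 975, -789.9, - 621.93, - 320, - 202.02, - 178,1/3, 71/3,  309,429.16, 544 , 648, 713, 939.41]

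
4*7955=31820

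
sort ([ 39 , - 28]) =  [ -28, 39 ] 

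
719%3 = 2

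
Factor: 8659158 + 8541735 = 17200893  =  3^1*37^1*241^1*643^1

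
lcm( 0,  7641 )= 0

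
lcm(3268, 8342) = 316996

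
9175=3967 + 5208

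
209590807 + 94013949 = 303604756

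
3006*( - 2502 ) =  - 7521012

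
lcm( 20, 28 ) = 140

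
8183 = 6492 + 1691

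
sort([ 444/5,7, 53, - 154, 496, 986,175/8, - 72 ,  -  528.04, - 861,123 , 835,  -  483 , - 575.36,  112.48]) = [-861, - 575.36, - 528.04,-483, - 154,-72,7, 175/8,  53,444/5,112.48 , 123, 496, 835,  986 ]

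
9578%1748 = 838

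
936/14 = 66 + 6/7= 66.86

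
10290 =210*49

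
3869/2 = 3869/2 = 1934.50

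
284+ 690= 974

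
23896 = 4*5974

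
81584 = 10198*8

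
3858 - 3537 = 321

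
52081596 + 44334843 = 96416439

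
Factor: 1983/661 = 3^1 = 3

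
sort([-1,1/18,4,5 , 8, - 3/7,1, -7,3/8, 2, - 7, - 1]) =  [-7, - 7, - 1,-1, - 3/7,1/18, 3/8,1,2,4,  5 , 8]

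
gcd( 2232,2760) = 24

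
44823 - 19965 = 24858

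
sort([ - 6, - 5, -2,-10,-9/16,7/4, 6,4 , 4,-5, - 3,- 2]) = [-10,  -  6, - 5, - 5, - 3, - 2, - 2, - 9/16,7/4, 4,4,6 ] 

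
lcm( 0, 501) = 0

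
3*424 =1272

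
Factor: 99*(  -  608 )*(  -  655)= 2^5*3^2* 5^1*11^1*19^1*131^1 =39425760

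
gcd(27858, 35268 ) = 6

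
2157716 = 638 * 3382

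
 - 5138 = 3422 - 8560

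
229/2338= 229/2338 = 0.10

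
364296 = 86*4236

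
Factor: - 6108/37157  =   - 12/73= -2^2*3^1*73^( - 1)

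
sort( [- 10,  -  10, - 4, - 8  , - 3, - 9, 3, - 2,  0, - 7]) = [ - 10, - 10,-9, - 8, - 7,-4,  -  3, - 2, 0,  3]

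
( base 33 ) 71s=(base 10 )7684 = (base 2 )1111000000100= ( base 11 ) 5856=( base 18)15cg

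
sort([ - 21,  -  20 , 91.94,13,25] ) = [  -  21,-20,13,25, 91.94]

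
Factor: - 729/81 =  - 9 = -3^2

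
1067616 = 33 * 32352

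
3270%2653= 617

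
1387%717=670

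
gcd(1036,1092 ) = 28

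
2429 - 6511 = - 4082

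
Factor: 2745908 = 2^2*11^1 * 17^1*3671^1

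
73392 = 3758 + 69634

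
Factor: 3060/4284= 5/7 = 5^1 * 7^(- 1 )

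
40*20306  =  812240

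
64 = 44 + 20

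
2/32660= 1/16330 = 0.00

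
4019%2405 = 1614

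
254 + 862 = 1116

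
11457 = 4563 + 6894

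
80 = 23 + 57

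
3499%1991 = 1508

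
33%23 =10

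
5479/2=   2739 + 1/2 = 2739.50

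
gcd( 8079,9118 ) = 1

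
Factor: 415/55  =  83/11 = 11^( - 1)*83^1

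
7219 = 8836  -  1617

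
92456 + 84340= 176796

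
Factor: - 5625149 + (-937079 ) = -6562228 =- 2^2*1640557^1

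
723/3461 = 723/3461 = 0.21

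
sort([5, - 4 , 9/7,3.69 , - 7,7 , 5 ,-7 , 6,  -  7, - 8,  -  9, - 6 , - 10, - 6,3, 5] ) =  [ - 10,-9, - 8 , - 7, - 7,- 7, - 6 ,-6,-4,9/7,3, 3.69,  5,5, 5, 6,7]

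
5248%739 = 75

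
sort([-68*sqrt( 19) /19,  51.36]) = [ -68 *sqrt (19 )/19,51.36]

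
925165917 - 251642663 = 673523254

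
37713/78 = 967/2 = 483.50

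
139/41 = 139/41 = 3.39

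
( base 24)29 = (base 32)1P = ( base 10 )57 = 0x39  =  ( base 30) 1r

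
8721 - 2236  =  6485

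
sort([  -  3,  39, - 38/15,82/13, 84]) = [- 3, - 38/15 , 82/13,39,84 ] 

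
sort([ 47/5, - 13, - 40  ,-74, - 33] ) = [-74, - 40, - 33 , - 13, 47/5]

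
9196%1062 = 700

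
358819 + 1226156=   1584975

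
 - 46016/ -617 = 46016/617= 74.58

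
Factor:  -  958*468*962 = - 431306928 = -2^4*3^2*13^2*37^1 * 479^1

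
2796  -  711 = 2085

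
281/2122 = 281/2122 =0.13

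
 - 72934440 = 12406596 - 85341036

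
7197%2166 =699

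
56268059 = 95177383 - 38909324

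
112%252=112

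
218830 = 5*43766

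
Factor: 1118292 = 2^2 * 3^1 * 7^1*13313^1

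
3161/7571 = 3161/7571 = 0.42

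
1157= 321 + 836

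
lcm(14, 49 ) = 98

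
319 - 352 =  -  33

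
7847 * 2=15694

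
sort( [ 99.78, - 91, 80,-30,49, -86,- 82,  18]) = [-91,-86,  -  82,  -  30, 18,49,80,99.78 ] 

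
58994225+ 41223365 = 100217590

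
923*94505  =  87228115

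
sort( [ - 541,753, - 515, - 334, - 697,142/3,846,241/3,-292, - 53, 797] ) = [- 697, - 541, - 515, - 334,  -  292, - 53, 142/3,  241/3,753, 797,846]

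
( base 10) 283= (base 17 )gb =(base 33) 8j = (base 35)83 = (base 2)100011011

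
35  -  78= -43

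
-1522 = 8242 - 9764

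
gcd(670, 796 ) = 2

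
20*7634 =152680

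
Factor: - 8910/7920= - 9/8= - 2^(  -  3)*3^2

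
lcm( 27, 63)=189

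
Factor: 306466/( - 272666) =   -  153233/136333  =  -31^1*4943^1*136333^( - 1 )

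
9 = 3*3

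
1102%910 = 192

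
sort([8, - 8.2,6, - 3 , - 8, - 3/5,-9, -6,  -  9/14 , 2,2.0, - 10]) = [-10, - 9, - 8.2, - 8, - 6, - 3 , - 9/14, - 3/5,2, 2.0,6,8] 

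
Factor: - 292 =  - 2^2 * 73^1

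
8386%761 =15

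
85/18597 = 85/18597= 0.00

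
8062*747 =6022314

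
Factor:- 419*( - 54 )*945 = 21381570 = 2^1* 3^6*5^1*7^1*419^1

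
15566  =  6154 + 9412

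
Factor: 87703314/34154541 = 29234438/11384847 = 2^1*3^( - 3)*1283^1*11393^1*421661^( - 1) 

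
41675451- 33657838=8017613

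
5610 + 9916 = 15526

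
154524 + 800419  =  954943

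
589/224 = 589/224 = 2.63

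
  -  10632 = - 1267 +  - 9365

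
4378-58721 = - 54343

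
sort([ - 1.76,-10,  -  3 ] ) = [  -  10, - 3, - 1.76 ]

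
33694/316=106 + 99/158=106.63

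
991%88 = 23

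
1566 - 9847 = - 8281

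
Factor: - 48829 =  - 11^1*23^1*193^1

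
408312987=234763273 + 173549714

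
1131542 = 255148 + 876394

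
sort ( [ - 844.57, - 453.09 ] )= [ - 844.57, - 453.09]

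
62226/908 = 68 + 241/454 = 68.53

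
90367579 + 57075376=147442955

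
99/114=33/38= 0.87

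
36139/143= 252+103/143 = 252.72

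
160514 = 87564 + 72950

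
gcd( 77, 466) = 1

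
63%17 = 12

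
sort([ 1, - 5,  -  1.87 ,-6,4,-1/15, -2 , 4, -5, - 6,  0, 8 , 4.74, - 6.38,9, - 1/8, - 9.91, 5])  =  [- 9.91, - 6.38, - 6,-6, - 5, - 5, -2, - 1.87, - 1/8,-1/15,0 , 1, 4, 4,  4.74, 5 , 8, 9 ] 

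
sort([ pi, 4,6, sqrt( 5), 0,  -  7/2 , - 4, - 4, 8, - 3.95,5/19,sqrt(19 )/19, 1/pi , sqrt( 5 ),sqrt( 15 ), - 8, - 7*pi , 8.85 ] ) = [ - 7*pi, - 8,-4,-4,-3.95, - 7/2 , 0, sqrt( 19)/19,  5/19, 1/pi,sqrt( 5 ), sqrt (5),pi, sqrt( 15),  4, 6, 8, 8.85 ]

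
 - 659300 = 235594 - 894894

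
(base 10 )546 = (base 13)330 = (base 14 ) 2b0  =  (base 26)l0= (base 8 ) 1042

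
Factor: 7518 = 2^1*3^1 * 7^1 * 179^1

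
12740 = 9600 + 3140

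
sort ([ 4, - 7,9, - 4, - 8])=[ - 8,  -  7,-4,4,9]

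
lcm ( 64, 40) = 320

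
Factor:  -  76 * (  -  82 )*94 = 585808 = 2^4*19^1*41^1*47^1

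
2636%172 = 56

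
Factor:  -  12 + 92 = 80 = 2^4*5^1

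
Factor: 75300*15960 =2^5*3^2*5^3*7^1 * 19^1*251^1=1201788000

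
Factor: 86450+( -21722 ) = 64728 = 2^3 *3^2* 29^1*31^1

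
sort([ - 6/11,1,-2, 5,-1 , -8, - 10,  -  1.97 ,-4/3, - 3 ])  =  [  -  10,-8, - 3, - 2,- 1.97, - 4/3, - 1, - 6/11, 1, 5 ] 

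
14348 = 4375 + 9973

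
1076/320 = 269/80 = 3.36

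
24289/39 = 622 + 31/39 = 622.79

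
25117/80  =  25117/80  =  313.96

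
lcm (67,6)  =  402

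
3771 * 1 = 3771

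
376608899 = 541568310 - 164959411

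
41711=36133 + 5578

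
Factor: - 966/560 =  -69/40=-  2^(-3)*3^1*5^( - 1 )*23^1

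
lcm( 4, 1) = 4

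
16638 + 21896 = 38534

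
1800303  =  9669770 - 7869467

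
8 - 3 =5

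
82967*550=45631850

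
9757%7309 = 2448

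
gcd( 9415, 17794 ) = 7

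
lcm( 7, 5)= 35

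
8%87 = 8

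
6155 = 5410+745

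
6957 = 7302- 345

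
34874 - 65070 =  - 30196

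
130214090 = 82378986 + 47835104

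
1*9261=9261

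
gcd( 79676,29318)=2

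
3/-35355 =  - 1/11785   =  - 0.00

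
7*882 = 6174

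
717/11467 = 717/11467 = 0.06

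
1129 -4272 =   -  3143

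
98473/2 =98473/2 = 49236.50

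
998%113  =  94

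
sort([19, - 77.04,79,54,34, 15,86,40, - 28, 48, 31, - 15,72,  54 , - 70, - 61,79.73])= [ - 77.04,  -  70, - 61, - 28,-15,15, 19,31, 34,40,48, 54,54, 72,79,79.73,86 ] 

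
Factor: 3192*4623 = 14756616 = 2^3*3^2*7^1 *19^1 * 23^1*67^1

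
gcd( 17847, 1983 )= 1983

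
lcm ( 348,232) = 696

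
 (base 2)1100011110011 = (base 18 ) 11cf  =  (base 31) 6K1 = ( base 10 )6387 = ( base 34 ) 5ht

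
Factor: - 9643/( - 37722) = 2^( - 1)*3^( - 1 )*6287^( - 1 ) * 9643^1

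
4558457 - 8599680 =-4041223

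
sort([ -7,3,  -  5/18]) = [ - 7, - 5/18,3]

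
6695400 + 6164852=12860252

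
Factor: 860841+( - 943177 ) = -82336 = - 2^5*31^1*83^1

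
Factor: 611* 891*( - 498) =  - 2^1*3^5 * 11^1 * 13^1*47^1*83^1  =  -  271111698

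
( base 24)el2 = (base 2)10000101111010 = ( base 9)12672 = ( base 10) 8570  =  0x217A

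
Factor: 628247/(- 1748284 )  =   -2^(-2)*503^1*1249^1*437071^( - 1)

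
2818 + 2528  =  5346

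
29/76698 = 29/76698 = 0.00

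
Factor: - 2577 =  - 3^1*859^1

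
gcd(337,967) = 1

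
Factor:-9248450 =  - 2^1 * 5^2*184969^1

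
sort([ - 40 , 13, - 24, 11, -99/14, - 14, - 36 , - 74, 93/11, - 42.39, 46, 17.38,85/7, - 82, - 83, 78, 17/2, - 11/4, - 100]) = [ - 100,  -  83,  -  82,-74, - 42.39, - 40 , - 36,  -  24, - 14, - 99/14, - 11/4 , 93/11, 17/2, 11, 85/7, 13, 17.38, 46, 78 ]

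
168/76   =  2 + 4/19 = 2.21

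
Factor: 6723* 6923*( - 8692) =  -  2^2*3^4*7^1*23^1*41^1*43^1 *53^1*83^1 =- 404554615668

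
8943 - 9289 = -346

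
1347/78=449/26 = 17.27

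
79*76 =6004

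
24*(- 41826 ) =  - 1003824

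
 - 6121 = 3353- 9474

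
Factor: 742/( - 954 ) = - 7/9=-3^ (-2)*7^1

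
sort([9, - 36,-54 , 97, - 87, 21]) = [ - 87, - 54, - 36,9, 21,  97]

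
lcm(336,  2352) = 2352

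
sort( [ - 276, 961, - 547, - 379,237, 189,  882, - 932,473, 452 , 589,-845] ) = [  -  932,  -  845, - 547, - 379, - 276,189,237,452,473,  589,882, 961] 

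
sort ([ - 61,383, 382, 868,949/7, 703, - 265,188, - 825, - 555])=[ - 825,-555, - 265, - 61, 949/7, 188, 382,383,  703,868 ] 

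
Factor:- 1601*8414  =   - 2^1*7^1*601^1 * 1601^1 = - 13470814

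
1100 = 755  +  345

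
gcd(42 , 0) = 42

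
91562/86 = 45781/43  =  1064.67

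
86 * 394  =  33884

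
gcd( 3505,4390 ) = 5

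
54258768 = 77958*696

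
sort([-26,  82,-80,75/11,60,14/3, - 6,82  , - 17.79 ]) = [ - 80, - 26, - 17.79, - 6,14/3,  75/11, 60,82,82 ] 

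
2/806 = 1/403  =  0.00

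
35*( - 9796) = - 342860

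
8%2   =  0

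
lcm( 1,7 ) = 7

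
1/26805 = 1/26805  =  0.00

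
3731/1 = 3731 = 3731.00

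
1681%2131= 1681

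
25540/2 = 12770 = 12770.00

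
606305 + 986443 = 1592748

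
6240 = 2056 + 4184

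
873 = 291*3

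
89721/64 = 1401 + 57/64 = 1401.89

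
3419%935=614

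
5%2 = 1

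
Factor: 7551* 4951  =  3^2*839^1*4951^1  =  37385001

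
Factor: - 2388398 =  - 2^1*17^1*199^1*353^1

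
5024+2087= 7111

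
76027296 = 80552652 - 4525356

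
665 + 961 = 1626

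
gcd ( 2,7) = 1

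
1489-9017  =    -  7528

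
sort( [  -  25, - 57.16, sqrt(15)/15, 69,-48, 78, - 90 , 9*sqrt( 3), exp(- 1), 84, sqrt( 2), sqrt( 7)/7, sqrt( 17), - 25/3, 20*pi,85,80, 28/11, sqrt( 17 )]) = [-90,-57.16, - 48 ,  -  25 , - 25/3, sqrt(15 ) /15, exp(- 1), sqrt( 7)/7, sqrt(2 ),28/11,sqrt( 17), sqrt( 17),9*sqrt ( 3),20*pi, 69,78, 80, 84, 85 ] 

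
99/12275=99/12275 = 0.01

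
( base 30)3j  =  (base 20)59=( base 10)109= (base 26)45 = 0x6D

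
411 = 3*137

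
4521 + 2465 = 6986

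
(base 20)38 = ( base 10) 68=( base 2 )1000100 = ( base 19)3b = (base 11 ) 62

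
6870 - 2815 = 4055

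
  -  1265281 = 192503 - 1457784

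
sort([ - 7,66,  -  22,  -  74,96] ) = [ - 74,-22, - 7,66 , 96 ] 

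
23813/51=466 + 47/51= 466.92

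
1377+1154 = 2531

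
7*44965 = 314755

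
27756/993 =9252/331 = 27.95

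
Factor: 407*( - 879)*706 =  - 2^1*3^1*11^1*37^1*293^1*353^1 = -  252573618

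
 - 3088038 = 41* ( - 75318) 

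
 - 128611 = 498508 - 627119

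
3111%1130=851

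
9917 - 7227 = 2690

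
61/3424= 61/3424 =0.02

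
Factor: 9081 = 3^2*1009^1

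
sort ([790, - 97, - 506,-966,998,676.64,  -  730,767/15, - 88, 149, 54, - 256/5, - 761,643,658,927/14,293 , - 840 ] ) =[ - 966, - 840, -761, - 730  ,-506, - 97, - 88, -256/5,767/15,54,927/14, 149, 293,643,658,676.64,790, 998]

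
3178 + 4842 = 8020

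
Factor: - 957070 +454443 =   -  43^1 * 11689^1 = - 502627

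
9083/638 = 14 + 151/638 = 14.24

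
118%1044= 118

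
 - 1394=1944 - 3338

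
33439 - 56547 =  - 23108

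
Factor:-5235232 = -2^5  *163601^1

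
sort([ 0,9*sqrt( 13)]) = [ 0, 9*sqrt( 13) ] 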